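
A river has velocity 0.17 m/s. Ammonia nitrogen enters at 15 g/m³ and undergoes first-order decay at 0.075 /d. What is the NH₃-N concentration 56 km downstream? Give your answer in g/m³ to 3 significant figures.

11.3 g/m³

Travel time t = 56 km / 0.17 m/s = 5.6e+04/0.17 = 3.294e+05 s = 3.813 d.
First-order decay: C = 15·exp(−0.075·3.813) = 15·0.7513 = 11.27 g/m³.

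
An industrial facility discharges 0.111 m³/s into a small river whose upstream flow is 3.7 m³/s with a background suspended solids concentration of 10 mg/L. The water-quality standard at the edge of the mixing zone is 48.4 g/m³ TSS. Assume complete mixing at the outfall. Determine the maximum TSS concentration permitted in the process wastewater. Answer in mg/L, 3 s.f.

1330 mg/L

Mass balance: 48.4·3.811 = 0.111·Cₑ + 3.7·10.
Cₑ = (184.5 − 37) / 0.111 = 1328 mg/L.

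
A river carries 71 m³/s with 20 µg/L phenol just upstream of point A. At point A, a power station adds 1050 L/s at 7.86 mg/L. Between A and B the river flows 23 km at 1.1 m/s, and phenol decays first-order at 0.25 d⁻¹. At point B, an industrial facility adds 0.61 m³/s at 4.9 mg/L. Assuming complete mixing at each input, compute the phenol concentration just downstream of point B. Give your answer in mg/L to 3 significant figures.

20 µg/L = 0.02 mg/L.
1050 L/s = 1.05 m³/s.
After input A: C = (71·0.02 + 1.05·7.86) / 72.05 = 0.1343 mg/L.
Over the 23 km reach to input B (t = 2.091e+04 s = 0.242 d), decay gives C = 0.1343·exp(−0.25·0.242) = 0.1264 mg/L.
After input B: C = (72.05·0.1264 + 0.61·4.9) / 72.66 = 0.1664 mg/L.

0.166 mg/L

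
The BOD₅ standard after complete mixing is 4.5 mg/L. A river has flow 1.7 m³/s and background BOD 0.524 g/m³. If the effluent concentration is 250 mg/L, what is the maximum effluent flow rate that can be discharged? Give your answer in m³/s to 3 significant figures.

Mass balance at complete mixing: C_std·(Q_w + Q_r) = Q_w·C_e + Q_r·C_b.
Rearranging, Q_w = Q_r·(C_std − C_b)/(C_e − C_std) = 1.7·(4.5 − 0.524) / (250 − 4.5) = 0.02753 m³/s.

0.0275 m³/s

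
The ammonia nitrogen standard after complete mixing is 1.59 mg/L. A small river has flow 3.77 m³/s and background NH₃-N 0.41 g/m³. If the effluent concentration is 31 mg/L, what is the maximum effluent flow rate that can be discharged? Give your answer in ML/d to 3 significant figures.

13.1 ML/d

Mass balance at complete mixing: C_std·(Q_w + Q_r) = Q_w·C_e + Q_r·C_b.
Rearranging, Q_w = Q_r·(C_std − C_b)/(C_e − C_std) = 3.77·(1.59 − 0.41) / (31 − 1.59) = 0.1513 m³/s.
= 13.07 ML/d.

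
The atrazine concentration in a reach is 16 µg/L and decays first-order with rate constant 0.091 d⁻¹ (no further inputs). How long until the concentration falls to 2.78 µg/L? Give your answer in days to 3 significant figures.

19.2 d

t = ln(C₀/C)/k = ln(16/2.78)/0.091 = 1.75/0.091 = 19.23 d.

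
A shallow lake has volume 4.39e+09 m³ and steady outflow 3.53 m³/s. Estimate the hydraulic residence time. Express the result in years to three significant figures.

39.4 yr

Q = 3.53 m³/s × 3.156e+07 s/yr = 1.114e+08 m³/yr.
Hydraulic residence time τ = V/Q = 4.39e+09/1.114e+08 = 39.41 yr.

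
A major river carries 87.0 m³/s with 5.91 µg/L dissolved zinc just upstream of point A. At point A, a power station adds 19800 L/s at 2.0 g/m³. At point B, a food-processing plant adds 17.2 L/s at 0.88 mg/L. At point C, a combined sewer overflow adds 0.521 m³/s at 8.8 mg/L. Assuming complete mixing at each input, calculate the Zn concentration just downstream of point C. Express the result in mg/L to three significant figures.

5.91 µg/L = 0.00591 mg/L.
19800 L/s = 19.8 m³/s.
After input A: C = (87·0.00591 + 19.8·2) / 106.8 = 0.3756 mg/L.
17.2 L/s = 0.0172 m³/s.
After input B: C = (106.8·0.3756 + 0.0172·0.88) / 106.8 = 0.3757 mg/L.
After input C: C = (106.8·0.3757 + 0.521·8.8) / 107.3 = 0.4166 mg/L.

0.417 mg/L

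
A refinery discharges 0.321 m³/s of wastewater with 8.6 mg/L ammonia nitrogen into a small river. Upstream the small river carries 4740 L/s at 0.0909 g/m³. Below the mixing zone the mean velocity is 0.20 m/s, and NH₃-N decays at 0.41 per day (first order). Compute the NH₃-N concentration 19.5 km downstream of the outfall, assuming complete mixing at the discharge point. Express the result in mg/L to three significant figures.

4740 L/s = 4.74 m³/s.
After complete mixing, C₀ = (0.321·8.6 + 4.74·0.0909) / 5.061 = 0.6306 mg/L.
Travel time t = 1.95e+04 m / 0.20 m/s = 9.75e+04 s = 1.128 d.
C = 0.6306·exp(−0.41·1.128) = 0.6306·0.6296 = 0.397 mg/L.

0.397 mg/L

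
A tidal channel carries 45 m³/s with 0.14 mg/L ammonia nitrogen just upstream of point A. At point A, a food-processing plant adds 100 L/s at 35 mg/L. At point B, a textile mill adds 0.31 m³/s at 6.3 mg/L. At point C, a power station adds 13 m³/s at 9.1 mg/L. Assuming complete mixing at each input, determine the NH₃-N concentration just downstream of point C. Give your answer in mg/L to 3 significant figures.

100 L/s = 0.1 m³/s.
After input A: C = (45·0.14 + 0.1·35) / 45.1 = 0.2173 mg/L.
After input B: C = (45.1·0.2173 + 0.31·6.3) / 45.41 = 0.2588 mg/L.
After input C: C = (45.41·0.2588 + 13·9.1) / 58.41 = 2.227 mg/L.

2.23 mg/L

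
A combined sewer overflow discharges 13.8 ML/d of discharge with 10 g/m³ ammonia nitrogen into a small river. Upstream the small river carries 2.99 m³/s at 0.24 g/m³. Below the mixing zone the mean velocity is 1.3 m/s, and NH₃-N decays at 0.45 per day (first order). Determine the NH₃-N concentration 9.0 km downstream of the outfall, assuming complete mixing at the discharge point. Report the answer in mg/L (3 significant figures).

0.709 mg/L

13.8 ML/d = 0.1597 m³/s.
After complete mixing, C₀ = (0.1597·10 + 2.99·0.24) / 3.15 = 0.7349 mg/L.
Travel time t = 9000 m / 1.3 m/s = 6923 s = 0.08013 d.
C = 0.7349·exp(−0.45·0.08013) = 0.7349·0.9646 = 0.7089 mg/L.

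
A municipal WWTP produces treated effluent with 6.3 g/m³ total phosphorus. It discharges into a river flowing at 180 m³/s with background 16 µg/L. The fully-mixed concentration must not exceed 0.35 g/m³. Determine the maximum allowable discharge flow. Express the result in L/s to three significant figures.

16 µg/L = 0.016 mg/L.
Mass balance at complete mixing: C_std·(Q_w + Q_r) = Q_w·C_e + Q_r·C_b.
Rearranging, Q_w = Q_r·(C_std − C_b)/(C_e − C_std) = 180·(0.35 − 0.016) / (6.3 − 0.35) = 10.1 m³/s.
= 1.01e+04 L/s.

10100 L/s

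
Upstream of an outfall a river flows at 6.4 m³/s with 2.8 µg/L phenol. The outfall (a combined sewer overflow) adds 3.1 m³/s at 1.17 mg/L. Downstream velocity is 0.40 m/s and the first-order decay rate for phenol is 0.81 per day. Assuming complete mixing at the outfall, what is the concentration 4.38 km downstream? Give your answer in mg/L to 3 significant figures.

2.8 µg/L = 0.0028 mg/L.
After complete mixing, C₀ = (3.1·1.17 + 6.4·0.0028) / 9.5 = 0.3837 mg/L.
Travel time t = 4380 m / 0.40 m/s = 1.095e+04 s = 0.1267 d.
C = 0.3837·exp(−0.81·0.1267) = 0.3837·0.9024 = 0.3462 mg/L.

0.346 mg/L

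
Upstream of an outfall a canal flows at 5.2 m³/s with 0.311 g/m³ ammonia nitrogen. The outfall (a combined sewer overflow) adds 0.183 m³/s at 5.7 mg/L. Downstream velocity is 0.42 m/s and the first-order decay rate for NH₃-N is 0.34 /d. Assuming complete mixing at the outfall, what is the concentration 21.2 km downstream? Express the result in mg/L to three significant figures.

0.405 mg/L

After complete mixing, C₀ = (0.183·5.7 + 5.2·0.311) / 5.383 = 0.4942 mg/L.
Travel time t = 2.12e+04 m / 0.42 m/s = 5.048e+04 s = 0.5842 d.
C = 0.4942·exp(−0.34·0.5842) = 0.4942·0.8199 = 0.4052 mg/L.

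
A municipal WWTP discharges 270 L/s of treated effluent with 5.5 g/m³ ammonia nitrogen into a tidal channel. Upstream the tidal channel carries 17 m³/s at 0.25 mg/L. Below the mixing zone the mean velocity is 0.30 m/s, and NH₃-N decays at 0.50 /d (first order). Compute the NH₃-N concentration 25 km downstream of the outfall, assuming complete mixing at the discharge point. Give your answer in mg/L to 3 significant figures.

270 L/s = 0.27 m³/s.
After complete mixing, C₀ = (0.27·5.5 + 17·0.25) / 17.27 = 0.3321 mg/L.
Travel time t = 2.5e+04 m / 0.30 m/s = 8.333e+04 s = 0.9645 d.
C = 0.3321·exp(−0.50·0.9645) = 0.3321·0.6174 = 0.205 mg/L.

0.205 mg/L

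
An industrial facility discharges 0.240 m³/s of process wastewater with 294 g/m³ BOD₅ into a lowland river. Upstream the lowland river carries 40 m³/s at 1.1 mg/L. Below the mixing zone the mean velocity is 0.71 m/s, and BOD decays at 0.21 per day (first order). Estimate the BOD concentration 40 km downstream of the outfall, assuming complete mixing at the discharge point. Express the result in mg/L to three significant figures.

2.48 mg/L

After complete mixing, C₀ = (0.24·294 + 40·1.1) / 40.24 = 2.847 mg/L.
Travel time t = 4e+04 m / 0.71 m/s = 5.634e+04 s = 0.6521 d.
C = 2.847·exp(−0.21·0.6521) = 2.847·0.872 = 2.483 mg/L.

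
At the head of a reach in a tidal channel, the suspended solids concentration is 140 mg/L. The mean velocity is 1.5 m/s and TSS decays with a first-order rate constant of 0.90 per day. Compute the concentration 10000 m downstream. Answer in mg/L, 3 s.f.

131 mg/L

Travel time t = 10000 m / 1.5 m/s = 1e+04/1.5 = 6667 s = 0.07716 d.
First-order decay: C = 140·exp(−0.90·0.07716) = 140·0.9329 = 130.6 mg/L.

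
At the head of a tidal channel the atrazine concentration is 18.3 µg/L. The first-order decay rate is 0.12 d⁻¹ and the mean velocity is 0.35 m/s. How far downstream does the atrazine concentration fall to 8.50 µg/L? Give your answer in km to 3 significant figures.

193 km

From C = C₀·e^(−kt), t = ln(C₀/C)/k = ln(18.3/8.50)/0.12 = 0.7668/0.12 = 6.39 d.
Distance = v·t = 0.35 m/s × 5.521e+05 s = 1.932e+05 m = 193.2 km.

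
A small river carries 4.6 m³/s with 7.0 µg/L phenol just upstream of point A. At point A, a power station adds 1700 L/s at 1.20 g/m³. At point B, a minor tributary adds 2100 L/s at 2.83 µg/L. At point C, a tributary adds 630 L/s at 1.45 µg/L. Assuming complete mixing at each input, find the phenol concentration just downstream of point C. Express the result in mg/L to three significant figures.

0.230 mg/L

7.0 µg/L = 0.007 mg/L.
1700 L/s = 1.7 m³/s.
After input A: C = (4.6·0.007 + 1.7·1.2) / 6.3 = 0.3289 mg/L.
2100 L/s = 2.1 m³/s.
2.83 µg/L = 0.00283 mg/L.
After input B: C = (6.3·0.3289 + 2.1·0.00283) / 8.4 = 0.2474 mg/L.
630 L/s = 0.63 m³/s.
1.45 µg/L = 0.00145 mg/L.
After input C: C = (8.4·0.2474 + 0.63·0.00145) / 9.03 = 0.2302 mg/L.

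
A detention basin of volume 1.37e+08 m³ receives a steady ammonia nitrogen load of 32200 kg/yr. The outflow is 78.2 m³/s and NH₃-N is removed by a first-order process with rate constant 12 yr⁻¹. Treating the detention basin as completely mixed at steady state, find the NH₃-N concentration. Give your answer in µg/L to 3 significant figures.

7.83 µg/L

Outflow Q = 78.2 m³/s × 3.156e+07 s/yr = 2.468e+09 m³/yr.
Steady-state CSTR mass balance: W = Q·C + k·V·C, so C = W/(Q + kV).
Q + kV = 2.468e+09 + 12·1.37e+08 = 4.112e+09 m³/yr.
C = 32200/4.112e+09 = 7.831e-06 kg/m³ = 0.007831 mg/L = 7.831 µg/L.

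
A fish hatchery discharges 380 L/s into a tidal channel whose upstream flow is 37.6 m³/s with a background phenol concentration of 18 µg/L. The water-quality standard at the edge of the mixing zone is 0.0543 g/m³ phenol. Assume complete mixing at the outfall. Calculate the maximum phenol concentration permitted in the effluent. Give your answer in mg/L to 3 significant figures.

3.65 mg/L

380 L/s = 0.38 m³/s.
18 µg/L = 0.018 mg/L.
Mass balance: 0.0543·37.98 = 0.38·Cₑ + 37.6·0.018.
Cₑ = (2.062 − 0.6768) / 0.38 = 3.646 mg/L.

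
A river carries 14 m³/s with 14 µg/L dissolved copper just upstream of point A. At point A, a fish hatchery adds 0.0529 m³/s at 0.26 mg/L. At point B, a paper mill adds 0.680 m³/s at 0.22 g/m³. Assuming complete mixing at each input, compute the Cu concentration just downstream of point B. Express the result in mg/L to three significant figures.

0.0244 mg/L

14 µg/L = 0.014 mg/L.
After input A: C = (14·0.014 + 0.0529·0.26) / 14.05 = 0.01493 mg/L.
After input B: C = (14.05·0.01493 + 0.68·0.22) / 14.73 = 0.02439 mg/L.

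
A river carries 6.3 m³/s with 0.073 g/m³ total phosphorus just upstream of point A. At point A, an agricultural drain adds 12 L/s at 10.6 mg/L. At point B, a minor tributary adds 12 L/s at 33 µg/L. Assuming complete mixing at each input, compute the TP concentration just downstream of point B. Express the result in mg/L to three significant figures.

0.0929 mg/L

12 L/s = 0.012 m³/s.
After input A: C = (6.3·0.073 + 0.012·10.6) / 6.312 = 0.09301 mg/L.
12 L/s = 0.012 m³/s.
33 µg/L = 0.033 mg/L.
After input B: C = (6.312·0.09301 + 0.012·0.033) / 6.324 = 0.0929 mg/L.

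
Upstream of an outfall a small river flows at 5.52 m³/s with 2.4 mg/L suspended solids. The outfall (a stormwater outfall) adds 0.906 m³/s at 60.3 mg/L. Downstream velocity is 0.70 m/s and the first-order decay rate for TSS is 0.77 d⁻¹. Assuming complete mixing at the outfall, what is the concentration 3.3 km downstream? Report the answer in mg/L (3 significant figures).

After complete mixing, C₀ = (0.906·60.3 + 5.52·2.4) / 6.426 = 10.56 mg/L.
Travel time t = 3300 m / 0.70 m/s = 4714 s = 0.05456 d.
C = 10.56·exp(−0.77·0.05456) = 10.56·0.9589 = 10.13 mg/L.

10.1 mg/L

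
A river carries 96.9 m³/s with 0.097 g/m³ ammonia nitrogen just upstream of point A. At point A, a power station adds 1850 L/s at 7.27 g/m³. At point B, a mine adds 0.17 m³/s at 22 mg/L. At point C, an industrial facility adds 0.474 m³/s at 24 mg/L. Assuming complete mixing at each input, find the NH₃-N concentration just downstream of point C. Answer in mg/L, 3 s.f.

1850 L/s = 1.85 m³/s.
After input A: C = (96.9·0.097 + 1.85·7.27) / 98.75 = 0.2314 mg/L.
After input B: C = (98.75·0.2314 + 0.17·22) / 98.92 = 0.2688 mg/L.
After input C: C = (98.92·0.2688 + 0.474·24) / 99.39 = 0.382 mg/L.

0.382 mg/L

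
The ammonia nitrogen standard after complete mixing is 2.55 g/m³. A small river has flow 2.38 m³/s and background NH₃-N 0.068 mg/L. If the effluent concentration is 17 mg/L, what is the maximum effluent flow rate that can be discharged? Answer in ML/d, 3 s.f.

Mass balance at complete mixing: C_std·(Q_w + Q_r) = Q_w·C_e + Q_r·C_b.
Rearranging, Q_w = Q_r·(C_std − C_b)/(C_e − C_std) = 2.38·(2.55 − 0.068) / (17 − 2.55) = 0.4088 m³/s.
= 35.32 ML/d.

35.3 ML/d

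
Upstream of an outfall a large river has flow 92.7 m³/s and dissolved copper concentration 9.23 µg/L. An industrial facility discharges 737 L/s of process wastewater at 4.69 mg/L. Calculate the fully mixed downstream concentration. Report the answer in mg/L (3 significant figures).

0.0462 mg/L

737 L/s = 0.737 m³/s.
9.23 µg/L = 0.00923 mg/L.
Flow-weighted mixing gives C = (0.737·4.69 + 92.7·0.00923) / (0.737 + 92.7) = 4.312/93.44 = 0.04615 mg/L.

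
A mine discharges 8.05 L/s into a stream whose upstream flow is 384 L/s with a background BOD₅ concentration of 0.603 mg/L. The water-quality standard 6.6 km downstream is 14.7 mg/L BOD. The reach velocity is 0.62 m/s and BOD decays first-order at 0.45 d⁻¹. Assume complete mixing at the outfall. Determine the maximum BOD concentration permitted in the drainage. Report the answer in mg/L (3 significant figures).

728 mg/L

8.05 L/s = 0.00805 m³/s.
384 L/s = 0.384 m³/s.
Travel time to the compliance point: t = 6600/0.62 = 1.065e+04 s = 0.1232 d; decay factor exp(−0.45·0.1232) = 0.9461.
So the concentration just after mixing may be at most 14.7/0.9461 = 15.54 mg/L.
Mass balance: 15.54·0.3921 = 0.00805·Cₑ + 0.384·0.603.
Cₑ = (6.092 − 0.2316) / 0.00805 = 728 mg/L.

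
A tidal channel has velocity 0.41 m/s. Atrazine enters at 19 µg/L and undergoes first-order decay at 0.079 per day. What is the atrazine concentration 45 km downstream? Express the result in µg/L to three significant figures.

Travel time t = 45 km / 0.41 m/s = 4.5e+04/0.41 = 1.098e+05 s = 1.27 d.
First-order decay: C = 19·exp(−0.079·1.27) = 19·0.9045 = 17.19 µg/L.

17.2 µg/L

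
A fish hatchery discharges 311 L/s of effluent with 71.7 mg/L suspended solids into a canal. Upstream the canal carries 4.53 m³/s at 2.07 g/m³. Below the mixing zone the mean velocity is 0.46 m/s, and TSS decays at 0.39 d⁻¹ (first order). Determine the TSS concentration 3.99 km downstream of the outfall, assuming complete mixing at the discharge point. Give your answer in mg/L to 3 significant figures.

311 L/s = 0.311 m³/s.
After complete mixing, C₀ = (0.311·71.7 + 4.53·2.07) / 4.841 = 6.543 mg/L.
Travel time t = 3990 m / 0.46 m/s = 8674 s = 0.1004 d.
C = 6.543·exp(−0.39·0.1004) = 6.543·0.9616 = 6.292 mg/L.

6.29 mg/L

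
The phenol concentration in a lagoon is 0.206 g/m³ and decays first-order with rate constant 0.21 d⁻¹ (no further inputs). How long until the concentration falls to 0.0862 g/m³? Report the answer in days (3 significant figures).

t = ln(C₀/C)/k = ln(0.206/0.0862)/0.21 = 0.8712/0.21 = 4.149 d.

4.15 d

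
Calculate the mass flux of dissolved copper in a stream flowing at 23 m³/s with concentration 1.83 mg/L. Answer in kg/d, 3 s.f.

3640 kg/d

Mass flux = Q·C = 23 m³/s × 1.83 g/m³ = 42.09 g/s.
= 42.09 g/s × 86.4 = 3637 kg/d.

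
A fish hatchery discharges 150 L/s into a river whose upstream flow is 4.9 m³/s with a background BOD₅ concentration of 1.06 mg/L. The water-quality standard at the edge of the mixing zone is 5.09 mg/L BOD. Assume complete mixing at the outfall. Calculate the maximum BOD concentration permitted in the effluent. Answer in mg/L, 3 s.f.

150 L/s = 0.15 m³/s.
Mass balance: 5.09·5.05 = 0.15·Cₑ + 4.9·1.06.
Cₑ = (25.7 − 5.194) / 0.15 = 136.7 mg/L.

137 mg/L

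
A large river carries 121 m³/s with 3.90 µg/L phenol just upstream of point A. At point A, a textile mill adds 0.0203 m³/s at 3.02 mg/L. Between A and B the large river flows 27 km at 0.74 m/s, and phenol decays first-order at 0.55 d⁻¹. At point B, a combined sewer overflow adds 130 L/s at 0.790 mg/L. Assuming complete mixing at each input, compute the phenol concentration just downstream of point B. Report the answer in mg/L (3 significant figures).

0.00434 mg/L

3.90 µg/L = 0.0039 mg/L.
After input A: C = (121·0.0039 + 0.0203·3.02) / 121 = 0.004406 mg/L.
Over the 27 km reach to input B (t = 3.649e+04 s = 0.4223 d), decay gives C = 0.004406·exp(−0.55·0.4223) = 0.003493 mg/L.
130 L/s = 0.13 m³/s.
After input B: C = (121·0.003493 + 0.13·0.79) / 121.2 = 0.004337 mg/L.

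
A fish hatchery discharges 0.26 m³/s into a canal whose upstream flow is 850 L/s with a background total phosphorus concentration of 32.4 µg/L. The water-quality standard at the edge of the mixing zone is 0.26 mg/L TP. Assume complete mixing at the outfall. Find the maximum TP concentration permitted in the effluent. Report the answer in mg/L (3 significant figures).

1.00 mg/L

850 L/s = 0.85 m³/s.
32.4 µg/L = 0.0324 mg/L.
Mass balance: 0.26·1.11 = 0.26·Cₑ + 0.85·0.0324.
Cₑ = (0.2886 − 0.02754) / 0.26 = 1.004 mg/L.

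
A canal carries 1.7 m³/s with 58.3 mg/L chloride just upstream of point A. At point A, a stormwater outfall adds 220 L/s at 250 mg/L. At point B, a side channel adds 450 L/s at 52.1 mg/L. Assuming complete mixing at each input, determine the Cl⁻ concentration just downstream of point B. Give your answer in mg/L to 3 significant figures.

74.9 mg/L

220 L/s = 0.22 m³/s.
After input A: C = (1.7·58.3 + 0.22·250) / 1.92 = 80.27 mg/L.
450 L/s = 0.45 m³/s.
After input B: C = (1.92·80.27 + 0.45·52.1) / 2.37 = 74.92 mg/L.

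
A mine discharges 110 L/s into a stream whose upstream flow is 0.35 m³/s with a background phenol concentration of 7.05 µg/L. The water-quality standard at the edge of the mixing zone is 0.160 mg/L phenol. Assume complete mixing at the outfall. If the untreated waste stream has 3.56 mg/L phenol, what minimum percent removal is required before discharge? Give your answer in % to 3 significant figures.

81.8 %

110 L/s = 0.11 m³/s.
7.05 µg/L = 0.00705 mg/L.
Mass balance: 0.16·0.46 = 0.11·Cₑ + 0.35·0.00705.
Cₑ = (0.0736 − 0.002467) / 0.11 = 0.6467 mg/L.
Required removal = 1 − 0.6467/3.56 = 81.84 %.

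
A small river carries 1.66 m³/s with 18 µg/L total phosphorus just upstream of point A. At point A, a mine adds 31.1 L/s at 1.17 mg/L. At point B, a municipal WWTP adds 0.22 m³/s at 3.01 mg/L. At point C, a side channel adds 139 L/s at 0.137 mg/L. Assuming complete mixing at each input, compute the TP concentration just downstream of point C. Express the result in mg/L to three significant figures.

18 µg/L = 0.018 mg/L.
31.1 L/s = 0.0311 m³/s.
After input A: C = (1.66·0.018 + 0.0311·1.17) / 1.691 = 0.03919 mg/L.
After input B: C = (1.691·0.03919 + 0.22·3.01) / 1.911 = 0.3812 mg/L.
139 L/s = 0.139 m³/s.
After input C: C = (1.911·0.3812 + 0.139·0.137) / 2.05 = 0.3646 mg/L.

0.365 mg/L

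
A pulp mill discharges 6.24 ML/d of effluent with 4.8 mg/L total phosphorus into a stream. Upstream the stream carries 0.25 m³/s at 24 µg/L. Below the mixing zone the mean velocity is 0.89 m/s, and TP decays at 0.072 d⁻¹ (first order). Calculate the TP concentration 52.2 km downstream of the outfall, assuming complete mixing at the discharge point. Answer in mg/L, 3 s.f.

6.24 ML/d = 0.07222 m³/s.
24 µg/L = 0.024 mg/L.
After complete mixing, C₀ = (0.07222·4.8 + 0.25·0.024) / 0.3222 = 1.094 mg/L.
Travel time t = 5.22e+04 m / 0.89 m/s = 5.865e+04 s = 0.6788 d.
C = 1.094·exp(−0.072·0.6788) = 1.094·0.9523 = 1.042 mg/L.

1.04 mg/L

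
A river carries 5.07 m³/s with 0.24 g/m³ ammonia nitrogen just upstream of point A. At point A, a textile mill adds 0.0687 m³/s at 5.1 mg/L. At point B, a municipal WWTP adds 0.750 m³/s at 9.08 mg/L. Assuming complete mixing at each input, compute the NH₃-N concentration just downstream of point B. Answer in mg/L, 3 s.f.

After input A: C = (5.07·0.24 + 0.0687·5.1) / 5.139 = 0.305 mg/L.
After input B: C = (5.139·0.305 + 0.75·9.08) / 5.889 = 1.423 mg/L.

1.42 mg/L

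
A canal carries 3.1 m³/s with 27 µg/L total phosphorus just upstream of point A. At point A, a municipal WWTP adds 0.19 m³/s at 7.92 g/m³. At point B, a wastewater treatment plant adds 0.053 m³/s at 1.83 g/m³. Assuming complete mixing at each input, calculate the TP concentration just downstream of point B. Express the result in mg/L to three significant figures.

27 µg/L = 0.027 mg/L.
After input A: C = (3.1·0.027 + 0.19·7.92) / 3.29 = 0.4828 mg/L.
After input B: C = (3.29·0.4828 + 0.053·1.83) / 3.343 = 0.5042 mg/L.

0.504 mg/L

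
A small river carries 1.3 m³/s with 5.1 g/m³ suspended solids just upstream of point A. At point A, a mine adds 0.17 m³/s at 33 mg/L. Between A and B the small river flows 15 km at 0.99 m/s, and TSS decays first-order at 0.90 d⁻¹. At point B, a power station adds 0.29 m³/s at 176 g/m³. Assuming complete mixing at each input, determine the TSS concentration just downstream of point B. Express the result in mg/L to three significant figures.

34.9 mg/L

After input A: C = (1.3·5.1 + 0.17·33) / 1.47 = 8.327 mg/L.
Over the 15 km reach to input B (t = 1.515e+04 s = 0.1754 d), decay gives C = 8.327·exp(−0.90·0.1754) = 7.111 mg/L.
After input B: C = (1.47·7.111 + 0.29·176) / 1.76 = 34.94 mg/L.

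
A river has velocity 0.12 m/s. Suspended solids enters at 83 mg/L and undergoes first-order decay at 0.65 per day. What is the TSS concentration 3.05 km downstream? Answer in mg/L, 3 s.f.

68.6 mg/L

Travel time t = 3.05 km / 0.12 m/s = 3050/0.12 = 2.542e+04 s = 0.2942 d.
First-order decay: C = 83·exp(−0.65·0.2942) = 83·0.826 = 68.55 mg/L.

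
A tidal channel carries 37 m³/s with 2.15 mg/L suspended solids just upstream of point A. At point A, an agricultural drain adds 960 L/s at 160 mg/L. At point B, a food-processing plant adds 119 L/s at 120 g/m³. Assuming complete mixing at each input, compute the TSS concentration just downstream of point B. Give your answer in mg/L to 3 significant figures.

6.50 mg/L

960 L/s = 0.96 m³/s.
After input A: C = (37·2.15 + 0.96·160) / 37.96 = 6.142 mg/L.
119 L/s = 0.119 m³/s.
After input B: C = (37.96·6.142 + 0.119·120) / 38.08 = 6.498 mg/L.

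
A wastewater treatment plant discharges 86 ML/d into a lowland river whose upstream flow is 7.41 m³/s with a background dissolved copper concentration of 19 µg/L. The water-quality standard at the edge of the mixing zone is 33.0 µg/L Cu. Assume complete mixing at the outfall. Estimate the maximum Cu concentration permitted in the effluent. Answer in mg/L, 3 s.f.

86 ML/d = 0.9954 m³/s.
19 µg/L = 0.019 mg/L.
33.0 µg/L = 0.033 mg/L.
Mass balance: 0.033·8.405 = 0.9954·Cₑ + 7.41·0.019.
Cₑ = (0.2774 − 0.1408) / 0.9954 = 0.1372 mg/L.

0.137 mg/L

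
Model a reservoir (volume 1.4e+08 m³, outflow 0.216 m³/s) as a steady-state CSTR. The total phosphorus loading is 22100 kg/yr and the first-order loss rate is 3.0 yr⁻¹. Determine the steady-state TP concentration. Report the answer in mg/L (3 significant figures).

0.0518 mg/L

Outflow Q = 0.216 m³/s × 3.156e+07 s/yr = 6.816e+06 m³/yr.
Steady-state CSTR mass balance: W = Q·C + k·V·C, so C = W/(Q + kV).
Q + kV = 6.816e+06 + 3.0·1.4e+08 = 4.268e+08 m³/yr.
C = 22100/4.268e+08 = 5.178e-05 kg/m³ = 0.05178 mg/L.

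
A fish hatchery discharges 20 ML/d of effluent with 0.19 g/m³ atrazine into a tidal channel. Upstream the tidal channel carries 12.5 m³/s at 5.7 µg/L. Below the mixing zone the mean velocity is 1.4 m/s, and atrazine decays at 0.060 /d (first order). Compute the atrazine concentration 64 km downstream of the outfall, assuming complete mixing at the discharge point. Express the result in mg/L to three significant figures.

0.00877 mg/L

20 ML/d = 0.2315 m³/s.
5.7 µg/L = 0.0057 mg/L.
After complete mixing, C₀ = (0.2315·0.19 + 12.5·0.0057) / 12.73 = 0.009051 mg/L.
Travel time t = 6.4e+04 m / 1.4 m/s = 4.571e+04 s = 0.5291 d.
C = 0.009051·exp(−0.060·0.5291) = 0.009051·0.9688 = 0.008768 mg/L.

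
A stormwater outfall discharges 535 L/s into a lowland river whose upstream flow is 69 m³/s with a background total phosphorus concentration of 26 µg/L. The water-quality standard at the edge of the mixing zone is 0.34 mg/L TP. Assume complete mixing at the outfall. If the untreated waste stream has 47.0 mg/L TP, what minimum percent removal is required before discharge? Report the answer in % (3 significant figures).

535 L/s = 0.535 m³/s.
26 µg/L = 0.026 mg/L.
Mass balance: 0.34·69.53 = 0.535·Cₑ + 69·0.026.
Cₑ = (23.64 − 1.794) / 0.535 = 40.84 mg/L.
Required removal = 1 − 40.84/47.0 = 13.11 %.

13.1 %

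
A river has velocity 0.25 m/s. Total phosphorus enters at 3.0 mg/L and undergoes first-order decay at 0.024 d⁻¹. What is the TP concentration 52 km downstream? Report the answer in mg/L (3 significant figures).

2.83 mg/L

Travel time t = 52 km / 0.25 m/s = 5.2e+04/0.25 = 2.08e+05 s = 2.407 d.
First-order decay: C = 3.0·exp(−0.024·2.407) = 3.0·0.9439 = 2.832 mg/L.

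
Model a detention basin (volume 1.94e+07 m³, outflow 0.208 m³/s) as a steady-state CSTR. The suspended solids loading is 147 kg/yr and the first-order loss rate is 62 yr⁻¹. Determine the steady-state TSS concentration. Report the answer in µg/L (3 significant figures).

0.122 µg/L

Outflow Q = 0.208 m³/s × 3.156e+07 s/yr = 6.564e+06 m³/yr.
Steady-state CSTR mass balance: W = Q·C + k·V·C, so C = W/(Q + kV).
Q + kV = 6.564e+06 + 62·1.94e+07 = 1.209e+09 m³/yr.
C = 147/1.209e+09 = 1.216e-07 kg/m³ = 0.0001216 mg/L = 0.1216 µg/L.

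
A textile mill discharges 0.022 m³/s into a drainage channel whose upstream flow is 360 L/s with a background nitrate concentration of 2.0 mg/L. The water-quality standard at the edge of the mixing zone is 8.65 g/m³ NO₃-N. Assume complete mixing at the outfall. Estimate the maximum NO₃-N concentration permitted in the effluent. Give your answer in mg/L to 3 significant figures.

360 L/s = 0.36 m³/s.
Mass balance: 8.65·0.382 = 0.022·Cₑ + 0.36·2.
Cₑ = (3.304 − 0.72) / 0.022 = 117.5 mg/L.

117 mg/L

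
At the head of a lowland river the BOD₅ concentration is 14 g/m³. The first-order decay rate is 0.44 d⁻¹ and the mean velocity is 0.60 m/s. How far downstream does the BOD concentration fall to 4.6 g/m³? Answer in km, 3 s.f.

131 km

From C = C₀·e^(−kt), t = ln(C₀/C)/k = ln(14/4.6)/0.44 = 1.113/0.44 = 2.53 d.
Distance = v·t = 0.60 m/s × 2.186e+05 s = 1.311e+05 m = 131.1 km.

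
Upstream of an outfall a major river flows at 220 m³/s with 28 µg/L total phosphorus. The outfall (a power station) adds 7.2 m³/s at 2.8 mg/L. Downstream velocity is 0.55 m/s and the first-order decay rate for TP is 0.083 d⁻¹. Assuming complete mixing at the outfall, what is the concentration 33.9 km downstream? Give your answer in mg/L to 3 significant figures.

0.109 mg/L

28 µg/L = 0.028 mg/L.
After complete mixing, C₀ = (7.2·2.8 + 220·0.028) / 227.2 = 0.1158 mg/L.
Travel time t = 3.39e+04 m / 0.55 m/s = 6.164e+04 s = 0.7134 d.
C = 0.1158·exp(−0.083·0.7134) = 0.1158·0.9425 = 0.1092 mg/L.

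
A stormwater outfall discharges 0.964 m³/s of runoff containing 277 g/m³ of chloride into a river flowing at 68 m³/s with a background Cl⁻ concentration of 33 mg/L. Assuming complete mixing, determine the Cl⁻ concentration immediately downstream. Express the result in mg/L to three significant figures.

36.4 mg/L

Conservation of mass across the mixing zone: C = (0.964·277 + 68·33) / (0.964 + 68) = 2511/68.96 = 36.41 mg/L.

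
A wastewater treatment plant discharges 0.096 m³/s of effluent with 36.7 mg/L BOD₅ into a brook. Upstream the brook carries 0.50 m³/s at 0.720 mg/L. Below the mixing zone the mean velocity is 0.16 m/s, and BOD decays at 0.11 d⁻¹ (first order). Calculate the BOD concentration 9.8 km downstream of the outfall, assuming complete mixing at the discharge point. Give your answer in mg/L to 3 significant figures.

After complete mixing, C₀ = (0.096·36.7 + 0.5·0.72) / 0.596 = 6.515 mg/L.
Travel time t = 9800 m / 0.16 m/s = 6.125e+04 s = 0.7089 d.
C = 6.515·exp(−0.11·0.7089) = 6.515·0.925 = 6.027 mg/L.

6.03 mg/L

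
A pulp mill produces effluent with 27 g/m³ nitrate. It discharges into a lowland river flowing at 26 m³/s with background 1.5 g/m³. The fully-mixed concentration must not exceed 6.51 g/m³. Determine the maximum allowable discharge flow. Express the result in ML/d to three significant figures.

Mass balance at complete mixing: C_std·(Q_w + Q_r) = Q_w·C_e + Q_r·C_b.
Rearranging, Q_w = Q_r·(C_std − C_b)/(C_e − C_std) = 26·(6.51 − 1.5) / (27 − 6.51) = 6.357 m³/s.
= 549.3 ML/d.

549 ML/d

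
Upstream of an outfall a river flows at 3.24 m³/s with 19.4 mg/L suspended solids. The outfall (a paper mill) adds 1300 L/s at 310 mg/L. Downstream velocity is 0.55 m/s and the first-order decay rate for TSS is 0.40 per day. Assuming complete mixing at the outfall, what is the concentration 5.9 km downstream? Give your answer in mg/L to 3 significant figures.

1300 L/s = 1.3 m³/s.
After complete mixing, C₀ = (1.3·310 + 3.24·19.4) / 4.54 = 102.6 mg/L.
Travel time t = 5900 m / 0.55 m/s = 1.073e+04 s = 0.1242 d.
C = 102.6·exp(−0.40·0.1242) = 102.6·0.9515 = 97.64 mg/L.

97.6 mg/L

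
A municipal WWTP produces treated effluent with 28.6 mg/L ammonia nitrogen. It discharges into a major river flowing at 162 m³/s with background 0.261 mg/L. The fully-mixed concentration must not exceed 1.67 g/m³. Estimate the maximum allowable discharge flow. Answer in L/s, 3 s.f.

Mass balance at complete mixing: C_std·(Q_w + Q_r) = Q_w·C_e + Q_r·C_b.
Rearranging, Q_w = Q_r·(C_std − C_b)/(C_e − C_std) = 162·(1.67 − 0.261) / (28.6 − 1.67) = 8.476 m³/s.
= 8476 L/s.

8480 L/s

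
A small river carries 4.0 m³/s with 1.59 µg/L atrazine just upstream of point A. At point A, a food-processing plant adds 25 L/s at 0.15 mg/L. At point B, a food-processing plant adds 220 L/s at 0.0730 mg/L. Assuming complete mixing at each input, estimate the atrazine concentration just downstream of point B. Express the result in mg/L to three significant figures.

0.00616 mg/L

1.59 µg/L = 0.00159 mg/L.
25 L/s = 0.025 m³/s.
After input A: C = (4·0.00159 + 0.025·0.15) / 4.025 = 0.002512 mg/L.
220 L/s = 0.22 m³/s.
After input B: C = (4.025·0.002512 + 0.22·0.073) / 4.245 = 0.006165 mg/L.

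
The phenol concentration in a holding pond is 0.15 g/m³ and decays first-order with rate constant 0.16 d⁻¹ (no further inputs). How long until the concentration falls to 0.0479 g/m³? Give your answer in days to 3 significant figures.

7.13 d

t = ln(C₀/C)/k = ln(0.15/0.0479)/0.16 = 1.142/0.16 = 7.134 d.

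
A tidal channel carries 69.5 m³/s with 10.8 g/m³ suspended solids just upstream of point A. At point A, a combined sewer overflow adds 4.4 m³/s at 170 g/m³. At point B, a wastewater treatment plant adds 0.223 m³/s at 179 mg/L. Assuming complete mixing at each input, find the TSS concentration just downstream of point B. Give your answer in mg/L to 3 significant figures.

After input A: C = (69.5·10.8 + 4.4·170) / 73.9 = 20.28 mg/L.
After input B: C = (73.9·20.28 + 0.223·179) / 74.12 = 20.76 mg/L.

20.8 mg/L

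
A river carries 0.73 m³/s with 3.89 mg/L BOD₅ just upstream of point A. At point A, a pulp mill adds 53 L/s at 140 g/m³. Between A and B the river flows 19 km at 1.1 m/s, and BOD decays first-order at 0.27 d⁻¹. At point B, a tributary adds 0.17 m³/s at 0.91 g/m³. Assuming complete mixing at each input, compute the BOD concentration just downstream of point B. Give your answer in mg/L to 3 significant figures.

53 L/s = 0.053 m³/s.
After input A: C = (0.73·3.89 + 0.053·140) / 0.783 = 13.1 mg/L.
Over the 19 km reach to input B (t = 1.727e+04 s = 0.1999 d), decay gives C = 13.1·exp(−0.27·0.1999) = 12.41 mg/L.
After input B: C = (0.783·12.41 + 0.17·0.91) / 0.953 = 10.36 mg/L.

10.4 mg/L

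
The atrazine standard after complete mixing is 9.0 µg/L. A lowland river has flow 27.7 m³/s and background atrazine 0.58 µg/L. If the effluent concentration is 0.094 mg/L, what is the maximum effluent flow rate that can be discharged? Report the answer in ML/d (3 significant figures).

0.58 µg/L = 0.00058 mg/L.
9.0 µg/L = 0.009 mg/L.
Mass balance at complete mixing: C_std·(Q_w + Q_r) = Q_w·C_e + Q_r·C_b.
Rearranging, Q_w = Q_r·(C_std − C_b)/(C_e − C_std) = 27.7·(0.009 − 0.00058) / (0.094 − 0.009) = 2.744 m³/s.
= 237.1 ML/d.

237 ML/d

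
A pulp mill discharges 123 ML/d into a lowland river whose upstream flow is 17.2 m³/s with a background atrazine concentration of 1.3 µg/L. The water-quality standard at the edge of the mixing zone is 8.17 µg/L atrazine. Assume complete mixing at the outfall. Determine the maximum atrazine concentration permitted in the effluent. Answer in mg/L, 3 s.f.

123 ML/d = 1.424 m³/s.
1.3 µg/L = 0.0013 mg/L.
8.17 µg/L = 0.00817 mg/L.
Mass balance: 0.00817·18.62 = 1.424·Cₑ + 17.2·0.0013.
Cₑ = (0.1522 − 0.02236) / 1.424 = 0.09117 mg/L.

0.0912 mg/L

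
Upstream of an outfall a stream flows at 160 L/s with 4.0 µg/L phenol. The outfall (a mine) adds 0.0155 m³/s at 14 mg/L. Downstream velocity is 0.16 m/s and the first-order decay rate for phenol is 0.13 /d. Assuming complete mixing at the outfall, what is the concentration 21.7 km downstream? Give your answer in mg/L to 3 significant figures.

1.01 mg/L

160 L/s = 0.16 m³/s.
4.0 µg/L = 0.004 mg/L.
After complete mixing, C₀ = (0.0155·14 + 0.16·0.004) / 0.1755 = 1.24 mg/L.
Travel time t = 2.17e+04 m / 0.16 m/s = 1.356e+05 s = 1.57 d.
C = 1.24·exp(−0.13·1.57) = 1.24·0.8154 = 1.011 mg/L.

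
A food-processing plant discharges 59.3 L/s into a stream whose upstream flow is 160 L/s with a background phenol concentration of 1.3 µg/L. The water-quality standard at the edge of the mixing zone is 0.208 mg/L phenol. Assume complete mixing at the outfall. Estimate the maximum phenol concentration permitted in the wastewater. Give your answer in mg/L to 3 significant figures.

0.766 mg/L

59.3 L/s = 0.0593 m³/s.
160 L/s = 0.16 m³/s.
1.3 µg/L = 0.0013 mg/L.
Mass balance: 0.208·0.2193 = 0.0593·Cₑ + 0.16·0.0013.
Cₑ = (0.04561 − 0.000208) / 0.0593 = 0.7657 mg/L.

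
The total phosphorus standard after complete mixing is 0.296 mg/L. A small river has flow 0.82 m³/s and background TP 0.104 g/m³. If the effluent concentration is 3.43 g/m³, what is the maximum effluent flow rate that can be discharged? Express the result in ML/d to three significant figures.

Mass balance at complete mixing: C_std·(Q_w + Q_r) = Q_w·C_e + Q_r·C_b.
Rearranging, Q_w = Q_r·(C_std − C_b)/(C_e − C_std) = 0.82·(0.296 − 0.104) / (3.43 − 0.296) = 0.05024 m³/s.
= 4.34 ML/d.

4.34 ML/d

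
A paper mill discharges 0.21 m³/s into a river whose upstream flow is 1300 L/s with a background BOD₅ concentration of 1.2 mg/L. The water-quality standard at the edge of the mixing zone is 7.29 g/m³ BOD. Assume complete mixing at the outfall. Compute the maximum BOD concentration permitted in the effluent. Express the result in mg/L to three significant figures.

45.0 mg/L

1300 L/s = 1.3 m³/s.
Mass balance: 7.29·1.51 = 0.21·Cₑ + 1.3·1.2.
Cₑ = (11.01 − 1.56) / 0.21 = 44.99 mg/L.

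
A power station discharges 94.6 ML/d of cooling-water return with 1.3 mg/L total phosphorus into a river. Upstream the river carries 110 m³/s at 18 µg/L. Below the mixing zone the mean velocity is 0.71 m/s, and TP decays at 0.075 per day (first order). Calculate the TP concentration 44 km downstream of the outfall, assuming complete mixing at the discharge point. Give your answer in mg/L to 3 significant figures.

0.0290 mg/L

94.6 ML/d = 1.095 m³/s.
18 µg/L = 0.018 mg/L.
After complete mixing, C₀ = (1.095·1.3 + 110·0.018) / 111.1 = 0.03063 mg/L.
Travel time t = 4.4e+04 m / 0.71 m/s = 6.197e+04 s = 0.7173 d.
C = 0.03063·exp(−0.075·0.7173) = 0.03063·0.9476 = 0.02903 mg/L.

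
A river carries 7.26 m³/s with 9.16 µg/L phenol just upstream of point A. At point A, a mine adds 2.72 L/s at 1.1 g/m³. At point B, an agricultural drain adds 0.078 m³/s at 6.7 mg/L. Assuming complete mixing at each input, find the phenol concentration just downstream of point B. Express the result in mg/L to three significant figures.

9.16 µg/L = 0.00916 mg/L.
2.72 L/s = 0.00272 m³/s.
After input A: C = (7.26·0.00916 + 0.00272·1.1) / 7.263 = 0.009569 mg/L.
After input B: C = (7.263·0.009569 + 0.078·6.7) / 7.341 = 0.08066 mg/L.

0.0807 mg/L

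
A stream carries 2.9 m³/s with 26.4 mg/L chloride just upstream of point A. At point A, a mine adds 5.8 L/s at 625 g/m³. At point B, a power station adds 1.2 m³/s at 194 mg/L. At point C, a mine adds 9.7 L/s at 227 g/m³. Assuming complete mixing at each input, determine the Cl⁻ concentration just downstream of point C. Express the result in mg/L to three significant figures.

76.6 mg/L

5.8 L/s = 0.0058 m³/s.
After input A: C = (2.9·26.4 + 0.0058·625) / 2.906 = 27.59 mg/L.
After input B: C = (2.906·27.59 + 1.2·194) / 4.106 = 76.23 mg/L.
9.7 L/s = 0.0097 m³/s.
After input C: C = (4.106·76.23 + 0.0097·227) / 4.115 = 76.59 mg/L.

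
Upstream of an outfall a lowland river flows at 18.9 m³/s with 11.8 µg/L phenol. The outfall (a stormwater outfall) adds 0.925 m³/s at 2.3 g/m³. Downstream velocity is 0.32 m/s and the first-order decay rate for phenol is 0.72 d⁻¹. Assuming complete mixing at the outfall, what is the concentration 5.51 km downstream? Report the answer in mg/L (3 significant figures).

0.103 mg/L

11.8 µg/L = 0.0118 mg/L.
After complete mixing, C₀ = (0.925·2.3 + 18.9·0.0118) / 19.82 = 0.1186 mg/L.
Travel time t = 5510 m / 0.32 m/s = 1.722e+04 s = 0.1993 d.
C = 0.1186·exp(−0.72·0.1993) = 0.1186·0.8663 = 0.1027 mg/L.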